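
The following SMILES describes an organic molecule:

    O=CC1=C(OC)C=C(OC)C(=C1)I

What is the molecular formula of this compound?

Walk through each heavy atom and fill implicit hydrogens from standard valence (C 4, N 3, O 2, S 2, halogen 1):
  atom 1: O, bond orders sum to 2 (valence 2) → 0 H
  atom 2: C, bond orders sum to 3 (valence 4) → 1 H
  atom 3: C, bond orders sum to 4 (valence 4) → 0 H
  atom 4: C, bond orders sum to 4 (valence 4) → 0 H
  atom 5: O, bond orders sum to 2 (valence 2) → 0 H
  atom 6: C, bond orders sum to 1 (valence 4) → 3 H
  atom 7: C, bond orders sum to 3 (valence 4) → 1 H
  atom 8: C, bond orders sum to 4 (valence 4) → 0 H
  atom 9: O, bond orders sum to 2 (valence 2) → 0 H
  atom 10: C, bond orders sum to 1 (valence 4) → 3 H
  atom 11: C, bond orders sum to 4 (valence 4) → 0 H
  atom 12: C, bond orders sum to 3 (valence 4) → 1 H
  atom 13: I (halogen, monovalent) → 0 H
Totals → C:9, H:9, I:1, O:3.
In Hill order: C9H9IO3.

C9H9IO3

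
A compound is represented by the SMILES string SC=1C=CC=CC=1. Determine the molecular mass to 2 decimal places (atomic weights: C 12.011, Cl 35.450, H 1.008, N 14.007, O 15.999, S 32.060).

First, the molecular formula is C6H6S (counting implicit H from valence).
  C: 6 × 12.011 = 72.066
  H: 6 × 1.008 = 6.048
  S: 1 × 32.060 = 32.060
Sum: 6×12.011 + 6×1.008 + 1×32.060 = 110.174 → 110.17 g/mol.

110.17 g/mol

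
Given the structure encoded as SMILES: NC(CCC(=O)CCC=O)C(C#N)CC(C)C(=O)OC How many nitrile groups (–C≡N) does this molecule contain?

1

The nitrile motif appears at heavy-atom position 12 in the SMILES.
Other groups present: 1 aldehyde, 1 ester, 1 ketone, 1 primary amine.
Nitrile count: 1.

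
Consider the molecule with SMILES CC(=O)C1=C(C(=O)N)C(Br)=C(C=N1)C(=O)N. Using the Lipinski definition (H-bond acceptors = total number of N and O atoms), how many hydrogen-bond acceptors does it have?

6

N atoms: 3; O atoms: 3.
Lipinski HBA = 3 + 3 = 6.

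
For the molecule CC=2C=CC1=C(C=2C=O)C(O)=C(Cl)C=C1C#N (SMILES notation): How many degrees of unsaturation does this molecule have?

10

Degree of unsaturation = (number of rings) + (number of π bonds).
Ring closures in the SMILES: 2.
π bonds: 6 double bonds (each 1 DoU), 1 triple bond (each 2 DoU) → 8 DoU from unsaturation.
Total DoU = 2 + 8 = 10.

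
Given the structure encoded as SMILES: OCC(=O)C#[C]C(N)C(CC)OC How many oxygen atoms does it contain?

Scan the SMILES for O atoms (remember two-letter symbols like Cl and Br are single atoms).
Oxygen count: 3.

3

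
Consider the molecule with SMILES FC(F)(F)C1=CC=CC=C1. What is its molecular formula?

Walk through each heavy atom and fill implicit hydrogens from standard valence (C 4, N 3, O 2, S 2, halogen 1):
  atom 1: F (halogen, monovalent) → 0 H
  atom 2: C, bond orders sum to 4 (valence 4) → 0 H
  atom 3: F (halogen, monovalent) → 0 H
  atom 4: F (halogen, monovalent) → 0 H
  atom 5: C, bond orders sum to 4 (valence 4) → 0 H
  atom 6: C, bond orders sum to 3 (valence 4) → 1 H
  atom 7: C, bond orders sum to 3 (valence 4) → 1 H
  atom 8: C, bond orders sum to 3 (valence 4) → 1 H
  atom 9: C, bond orders sum to 3 (valence 4) → 1 H
  atom 10: C, bond orders sum to 3 (valence 4) → 1 H
Totals → C:7, H:5, F:3.

C7H5F3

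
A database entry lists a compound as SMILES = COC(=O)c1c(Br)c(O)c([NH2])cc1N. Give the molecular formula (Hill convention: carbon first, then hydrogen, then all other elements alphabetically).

C8H9BrN2O3

Walk through each heavy atom and fill implicit hydrogens from standard valence (C 4, N 3, O 2, S 2, halogen 1); for lowercase aromatic atoms, an aromatic c carries 1 H when it has two neighbours and 0 H with three, and aromatic n carries 0 H:
  atom 1: C, bond orders sum to 1 (valence 4) → 3 H
  atom 2: O, bond orders sum to 2 (valence 2) → 0 H
  atom 3: C, bond orders sum to 4 (valence 4) → 0 H
  atom 4: O, bond orders sum to 2 (valence 2) → 0 H
  atom 5: aromatic c, 3 neighbours → 0 H
  atom 6: aromatic c, 3 neighbours → 0 H
  atom 7: Br (halogen, monovalent) → 0 H
  atom 8: aromatic c, 3 neighbours → 0 H
  atom 9: O, bond orders sum to 1 (valence 2) → 1 H
  atom 10: aromatic c, 3 neighbours → 0 H
  atom 11: N with explicit H count 2
  atom 12: aromatic c, 2 neighbours → 1 H
  atom 13: aromatic c, 3 neighbours → 0 H
  atom 14: N, bond orders sum to 1 (valence 3) → 2 H
Totals → C:8, H:9, Br:1, N:2, O:3.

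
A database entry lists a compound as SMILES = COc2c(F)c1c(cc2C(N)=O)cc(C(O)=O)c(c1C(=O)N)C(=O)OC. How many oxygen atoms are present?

Scan the SMILES for O atoms (remember two-letter symbols like Cl and Br are single atoms).
Oxygen count: 7.

7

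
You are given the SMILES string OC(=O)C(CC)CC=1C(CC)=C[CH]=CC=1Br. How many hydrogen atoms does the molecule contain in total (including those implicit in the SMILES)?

Walk through each heavy atom and fill implicit hydrogens from standard valence (C 4, N 3, O 2, S 2, halogen 1):
  atom 1: O, bond orders sum to 1 (valence 2) → 1 H
  atom 2: C, bond orders sum to 4 (valence 4) → 0 H
  atom 3: O, bond orders sum to 2 (valence 2) → 0 H
  atom 4: C, bond orders sum to 3 (valence 4) → 1 H
  atom 5: C, bond orders sum to 2 (valence 4) → 2 H
  atom 6: C, bond orders sum to 1 (valence 4) → 3 H
  atom 7: C, bond orders sum to 2 (valence 4) → 2 H
  atom 8: C, bond orders sum to 4 (valence 4) → 0 H
  atom 9: C, bond orders sum to 4 (valence 4) → 0 H
  atom 10: C, bond orders sum to 2 (valence 4) → 2 H
  atom 11: C, bond orders sum to 1 (valence 4) → 3 H
  atom 12: C, bond orders sum to 3 (valence 4) → 1 H
  atom 13: C with explicit H count 1
  atom 14: C, bond orders sum to 3 (valence 4) → 1 H
  atom 15: C, bond orders sum to 4 (valence 4) → 0 H
  atom 16: Br (halogen, monovalent) → 0 H
Total hydrogens: 17.

17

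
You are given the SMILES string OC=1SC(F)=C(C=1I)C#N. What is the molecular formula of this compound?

C5HFINOS

Walk through each heavy atom and fill implicit hydrogens from standard valence (C 4, N 3, O 2, S 2, halogen 1):
  atom 1: O, bond orders sum to 1 (valence 2) → 1 H
  atom 2: C, bond orders sum to 4 (valence 4) → 0 H
  atom 3: S, bond orders sum to 2 (valence 2) → 0 H
  atom 4: C, bond orders sum to 4 (valence 4) → 0 H
  atom 5: F (halogen, monovalent) → 0 H
  atom 6: C, bond orders sum to 4 (valence 4) → 0 H
  atom 7: C, bond orders sum to 4 (valence 4) → 0 H
  atom 8: I (halogen, monovalent) → 0 H
  atom 9: C, bond orders sum to 4 (valence 4) → 0 H
  atom 10: N, bond orders sum to 3 (valence 3) → 0 H
Totals → C:5, H:1, F:1, I:1, N:1, O:1, S:1.
In Hill order: C5HFINOS.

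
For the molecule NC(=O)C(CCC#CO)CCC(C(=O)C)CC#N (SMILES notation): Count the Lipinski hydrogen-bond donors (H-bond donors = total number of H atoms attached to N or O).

Donors: find every N or O and count the H atoms it carries.
  atom 1 (N): bond orders sum to 1 → 2 H
  atom 3 (O): bond orders sum to 2 → 0 H
  atom 9 (O): bond orders sum to 1 → 1 H
  atom 14 (O): bond orders sum to 2 → 0 H
  atom 18 (N): bond orders sum to 3 → 0 H
Lipinski HBD = 3.

3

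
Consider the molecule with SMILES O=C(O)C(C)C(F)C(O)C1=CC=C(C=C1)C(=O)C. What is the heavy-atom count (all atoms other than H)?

Every atom symbol written in the SMILES (organic subset) is one heavy atom; implicit H are not written.
Heavy atoms by element → C:13, F:1, O:4.
Total: 18.

18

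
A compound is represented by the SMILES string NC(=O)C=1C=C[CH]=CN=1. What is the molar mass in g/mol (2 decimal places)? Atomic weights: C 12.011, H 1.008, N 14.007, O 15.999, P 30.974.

First, the molecular formula is C6H6N2O (counting implicit H from valence).
  C: 6 × 12.011 = 72.066
  H: 6 × 1.008 = 6.048
  N: 2 × 14.007 = 28.014
  O: 1 × 15.999 = 15.999
Sum: 6×12.011 + 6×1.008 + 2×14.007 + 1×15.999 = 122.127 → 122.13 g/mol.

122.13 g/mol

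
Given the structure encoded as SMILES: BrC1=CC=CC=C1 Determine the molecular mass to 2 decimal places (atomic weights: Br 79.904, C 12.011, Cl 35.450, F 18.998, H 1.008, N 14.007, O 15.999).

157.01 g/mol

First, the molecular formula is C6H5Br (counting implicit H from valence).
  Br: 1 × 79.904 = 79.904
  C: 6 × 12.011 = 72.066
  H: 5 × 1.008 = 5.040
Sum: 1×79.904 + 6×12.011 + 5×1.008 = 157.010 → 157.01 g/mol.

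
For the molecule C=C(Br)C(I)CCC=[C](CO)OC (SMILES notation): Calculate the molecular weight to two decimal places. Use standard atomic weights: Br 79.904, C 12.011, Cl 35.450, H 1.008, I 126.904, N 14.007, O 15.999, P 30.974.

First, the molecular formula is C9H14BrIO2 (counting implicit H from valence).
  Br: 1 × 79.904 = 79.904
  C: 9 × 12.011 = 108.099
  H: 14 × 1.008 = 14.112
  I: 1 × 126.904 = 126.904
  O: 2 × 15.999 = 31.998
Sum: 1×79.904 + 9×12.011 + 14×1.008 + 1×126.904 + 2×15.999 = 361.017 → 361.02 g/mol.

361.02 g/mol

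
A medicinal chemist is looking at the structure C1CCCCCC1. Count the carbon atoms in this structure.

Count every carbon token in the SMILES (each C, including those in ring-closure positions and inside branches).
Carbon count: 7.

7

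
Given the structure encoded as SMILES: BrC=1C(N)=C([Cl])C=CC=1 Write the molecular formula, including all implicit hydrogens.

C6H5BrClN

Walk through each heavy atom and fill implicit hydrogens from standard valence (C 4, N 3, O 2, S 2, halogen 1):
  atom 1: Br (halogen, monovalent) → 0 H
  atom 2: C, bond orders sum to 4 (valence 4) → 0 H
  atom 3: C, bond orders sum to 4 (valence 4) → 0 H
  atom 4: N, bond orders sum to 1 (valence 3) → 2 H
  atom 5: C, bond orders sum to 4 (valence 4) → 0 H
  atom 6: Cl with explicit H count 0
  atom 7: C, bond orders sum to 3 (valence 4) → 1 H
  atom 8: C, bond orders sum to 3 (valence 4) → 1 H
  atom 9: C, bond orders sum to 3 (valence 4) → 1 H
Totals → C:6, H:5, Br:1, Cl:1, N:1.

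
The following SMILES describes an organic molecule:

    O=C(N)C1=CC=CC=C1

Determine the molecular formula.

Walk through each heavy atom and fill implicit hydrogens from standard valence (C 4, N 3, O 2, S 2, halogen 1):
  atom 1: O, bond orders sum to 2 (valence 2) → 0 H
  atom 2: C, bond orders sum to 4 (valence 4) → 0 H
  atom 3: N, bond orders sum to 1 (valence 3) → 2 H
  atom 4: C, bond orders sum to 4 (valence 4) → 0 H
  atom 5: C, bond orders sum to 3 (valence 4) → 1 H
  atom 6: C, bond orders sum to 3 (valence 4) → 1 H
  atom 7: C, bond orders sum to 3 (valence 4) → 1 H
  atom 8: C, bond orders sum to 3 (valence 4) → 1 H
  atom 9: C, bond orders sum to 3 (valence 4) → 1 H
Totals → C:7, H:7, N:1, O:1.

C7H7NO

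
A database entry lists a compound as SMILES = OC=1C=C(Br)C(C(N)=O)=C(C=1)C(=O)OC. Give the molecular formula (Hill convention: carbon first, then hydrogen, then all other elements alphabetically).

Walk through each heavy atom and fill implicit hydrogens from standard valence (C 4, N 3, O 2, S 2, halogen 1):
  atom 1: O, bond orders sum to 1 (valence 2) → 1 H
  atom 2: C, bond orders sum to 4 (valence 4) → 0 H
  atom 3: C, bond orders sum to 3 (valence 4) → 1 H
  atom 4: C, bond orders sum to 4 (valence 4) → 0 H
  atom 5: Br (halogen, monovalent) → 0 H
  atom 6: C, bond orders sum to 4 (valence 4) → 0 H
  atom 7: C, bond orders sum to 4 (valence 4) → 0 H
  atom 8: N, bond orders sum to 1 (valence 3) → 2 H
  atom 9: O, bond orders sum to 2 (valence 2) → 0 H
  atom 10: C, bond orders sum to 4 (valence 4) → 0 H
  atom 11: C, bond orders sum to 3 (valence 4) → 1 H
  atom 12: C, bond orders sum to 4 (valence 4) → 0 H
  atom 13: O, bond orders sum to 2 (valence 2) → 0 H
  atom 14: O, bond orders sum to 2 (valence 2) → 0 H
  atom 15: C, bond orders sum to 1 (valence 4) → 3 H
Totals → C:9, H:8, Br:1, N:1, O:4.

C9H8BrNO4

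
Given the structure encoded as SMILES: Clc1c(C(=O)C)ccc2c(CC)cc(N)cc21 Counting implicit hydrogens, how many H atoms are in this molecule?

Walk through each heavy atom and fill implicit hydrogens from standard valence (C 4, N 3, O 2, S 2, halogen 1); for lowercase aromatic atoms, an aromatic c carries 1 H when it has two neighbours and 0 H with three, and aromatic n carries 0 H:
  atom 1: Cl (halogen, monovalent) → 0 H
  atom 2: aromatic c, 3 neighbours → 0 H
  atom 3: aromatic c, 3 neighbours → 0 H
  atom 4: C, bond orders sum to 4 (valence 4) → 0 H
  atom 5: O, bond orders sum to 2 (valence 2) → 0 H
  atom 6: C, bond orders sum to 1 (valence 4) → 3 H
  atom 7: aromatic c, 2 neighbours → 1 H
  atom 8: aromatic c, 2 neighbours → 1 H
  atom 9: aromatic c, 3 neighbours → 0 H
  atom 10: aromatic c, 3 neighbours → 0 H
  atom 11: C, bond orders sum to 2 (valence 4) → 2 H
  atom 12: C, bond orders sum to 1 (valence 4) → 3 H
  atom 13: aromatic c, 2 neighbours → 1 H
  atom 14: aromatic c, 3 neighbours → 0 H
  atom 15: N, bond orders sum to 1 (valence 3) → 2 H
  atom 16: aromatic c, 2 neighbours → 1 H
  atom 17: aromatic c, 3 neighbours → 0 H
Total hydrogens: 14.

14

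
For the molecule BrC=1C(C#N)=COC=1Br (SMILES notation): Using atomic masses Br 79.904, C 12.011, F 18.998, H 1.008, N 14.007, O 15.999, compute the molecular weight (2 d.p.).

250.88 g/mol

First, the molecular formula is C5HBr2NO (counting implicit H from valence).
  Br: 2 × 79.904 = 159.808
  C: 5 × 12.011 = 60.055
  H: 1 × 1.008 = 1.008
  N: 1 × 14.007 = 14.007
  O: 1 × 15.999 = 15.999
Sum: 2×79.904 + 5×12.011 + 1×1.008 + 1×14.007 + 1×15.999 = 250.877 → 250.88 g/mol.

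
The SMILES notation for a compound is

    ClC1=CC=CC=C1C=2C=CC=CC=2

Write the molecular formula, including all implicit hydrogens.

C12H9Cl

Walk through each heavy atom and fill implicit hydrogens from standard valence (C 4, N 3, O 2, S 2, halogen 1):
  atom 1: Cl (halogen, monovalent) → 0 H
  atom 2: C, bond orders sum to 4 (valence 4) → 0 H
  atom 3: C, bond orders sum to 3 (valence 4) → 1 H
  atom 4: C, bond orders sum to 3 (valence 4) → 1 H
  atom 5: C, bond orders sum to 3 (valence 4) → 1 H
  atom 6: C, bond orders sum to 3 (valence 4) → 1 H
  atom 7: C, bond orders sum to 4 (valence 4) → 0 H
  atom 8: C, bond orders sum to 4 (valence 4) → 0 H
  atom 9: C, bond orders sum to 3 (valence 4) → 1 H
  atom 10: C, bond orders sum to 3 (valence 4) → 1 H
  atom 11: C, bond orders sum to 3 (valence 4) → 1 H
  atom 12: C, bond orders sum to 3 (valence 4) → 1 H
  atom 13: C, bond orders sum to 3 (valence 4) → 1 H
Totals → C:12, H:9, Cl:1.
In Hill order: C12H9Cl.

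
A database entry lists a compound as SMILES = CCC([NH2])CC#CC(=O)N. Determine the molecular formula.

Walk through each heavy atom and fill implicit hydrogens from standard valence (C 4, N 3, O 2, S 2, halogen 1):
  atom 1: C, bond orders sum to 1 (valence 4) → 3 H
  atom 2: C, bond orders sum to 2 (valence 4) → 2 H
  atom 3: C, bond orders sum to 3 (valence 4) → 1 H
  atom 4: N with explicit H count 2
  atom 5: C, bond orders sum to 2 (valence 4) → 2 H
  atom 6: C, bond orders sum to 4 (valence 4) → 0 H
  atom 7: C, bond orders sum to 4 (valence 4) → 0 H
  atom 8: C, bond orders sum to 4 (valence 4) → 0 H
  atom 9: O, bond orders sum to 2 (valence 2) → 0 H
  atom 10: N, bond orders sum to 1 (valence 3) → 2 H
Totals → C:7, H:12, N:2, O:1.

C7H12N2O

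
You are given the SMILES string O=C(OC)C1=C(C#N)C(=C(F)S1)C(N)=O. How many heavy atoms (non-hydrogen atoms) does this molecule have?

15

Every atom symbol written in the SMILES (organic subset) is one heavy atom; implicit H are not written.
Heavy atoms by element → C:8, F:1, N:2, O:3, S:1.
Total: 15.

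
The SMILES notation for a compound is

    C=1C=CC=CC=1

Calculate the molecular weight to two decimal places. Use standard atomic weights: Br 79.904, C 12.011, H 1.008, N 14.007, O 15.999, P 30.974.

78.11 g/mol

First, the molecular formula is C6H6 (counting implicit H from valence).
  C: 6 × 12.011 = 72.066
  H: 6 × 1.008 = 6.048
Sum: 6×12.011 + 6×1.008 = 78.114 → 78.11 g/mol.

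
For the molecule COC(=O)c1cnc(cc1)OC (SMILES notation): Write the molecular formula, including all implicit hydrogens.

C8H9NO3

Walk through each heavy atom and fill implicit hydrogens from standard valence (C 4, N 3, O 2, S 2, halogen 1); for lowercase aromatic atoms, an aromatic c carries 1 H when it has two neighbours and 0 H with three, and aromatic n carries 0 H:
  atom 1: C, bond orders sum to 1 (valence 4) → 3 H
  atom 2: O, bond orders sum to 2 (valence 2) → 0 H
  atom 3: C, bond orders sum to 4 (valence 4) → 0 H
  atom 4: O, bond orders sum to 2 (valence 2) → 0 H
  atom 5: aromatic c, 3 neighbours → 0 H
  atom 6: aromatic c, 2 neighbours → 1 H
  atom 7: aromatic n, 2 neighbours → 0 H
  atom 8: aromatic c, 3 neighbours → 0 H
  atom 9: aromatic c, 2 neighbours → 1 H
  atom 10: aromatic c, 2 neighbours → 1 H
  atom 11: O, bond orders sum to 2 (valence 2) → 0 H
  atom 12: C, bond orders sum to 1 (valence 4) → 3 H
Totals → C:8, H:9, N:1, O:3.
In Hill order: C8H9NO3.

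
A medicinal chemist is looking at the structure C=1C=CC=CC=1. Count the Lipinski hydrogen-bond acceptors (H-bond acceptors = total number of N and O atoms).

0

N atoms: 0; O atoms: 0.
Lipinski HBA = 0 + 0 = 0.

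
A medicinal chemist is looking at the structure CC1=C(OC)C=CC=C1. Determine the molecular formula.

Walk through each heavy atom and fill implicit hydrogens from standard valence (C 4, N 3, O 2, S 2, halogen 1):
  atom 1: C, bond orders sum to 1 (valence 4) → 3 H
  atom 2: C, bond orders sum to 4 (valence 4) → 0 H
  atom 3: C, bond orders sum to 4 (valence 4) → 0 H
  atom 4: O, bond orders sum to 2 (valence 2) → 0 H
  atom 5: C, bond orders sum to 1 (valence 4) → 3 H
  atom 6: C, bond orders sum to 3 (valence 4) → 1 H
  atom 7: C, bond orders sum to 3 (valence 4) → 1 H
  atom 8: C, bond orders sum to 3 (valence 4) → 1 H
  atom 9: C, bond orders sum to 3 (valence 4) → 1 H
Totals → C:8, H:10, O:1.

C8H10O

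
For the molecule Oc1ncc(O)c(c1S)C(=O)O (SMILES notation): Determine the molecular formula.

C6H5NO4S

Walk through each heavy atom and fill implicit hydrogens from standard valence (C 4, N 3, O 2, S 2, halogen 1); for lowercase aromatic atoms, an aromatic c carries 1 H when it has two neighbours and 0 H with three, and aromatic n carries 0 H:
  atom 1: O, bond orders sum to 1 (valence 2) → 1 H
  atom 2: aromatic c, 3 neighbours → 0 H
  atom 3: aromatic n, 2 neighbours → 0 H
  atom 4: aromatic c, 2 neighbours → 1 H
  atom 5: aromatic c, 3 neighbours → 0 H
  atom 6: O, bond orders sum to 1 (valence 2) → 1 H
  atom 7: aromatic c, 3 neighbours → 0 H
  atom 8: aromatic c, 3 neighbours → 0 H
  atom 9: S, bond orders sum to 1 (valence 2) → 1 H
  atom 10: C, bond orders sum to 4 (valence 4) → 0 H
  atom 11: O, bond orders sum to 2 (valence 2) → 0 H
  atom 12: O, bond orders sum to 1 (valence 2) → 1 H
Totals → C:6, H:5, N:1, O:4, S:1.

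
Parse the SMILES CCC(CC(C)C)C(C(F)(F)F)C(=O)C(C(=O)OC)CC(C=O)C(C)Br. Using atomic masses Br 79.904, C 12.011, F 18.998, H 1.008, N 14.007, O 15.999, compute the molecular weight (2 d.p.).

445.32 g/mol

First, the molecular formula is C18H28BrF3O4 (counting implicit H from valence).
  Br: 1 × 79.904 = 79.904
  C: 18 × 12.011 = 216.198
  F: 3 × 18.998 = 56.994
  H: 28 × 1.008 = 28.224
  O: 4 × 15.999 = 63.996
Sum: 1×79.904 + 18×12.011 + 3×18.998 + 28×1.008 + 4×15.999 = 445.316 → 445.32 g/mol.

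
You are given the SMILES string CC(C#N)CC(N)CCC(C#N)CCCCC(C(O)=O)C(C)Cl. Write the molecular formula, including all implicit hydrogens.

Walk through each heavy atom and fill implicit hydrogens from standard valence (C 4, N 3, O 2, S 2, halogen 1):
  atom 1: C, bond orders sum to 1 (valence 4) → 3 H
  atom 2: C, bond orders sum to 3 (valence 4) → 1 H
  atom 3: C, bond orders sum to 4 (valence 4) → 0 H
  atom 4: N, bond orders sum to 3 (valence 3) → 0 H
  atom 5: C, bond orders sum to 2 (valence 4) → 2 H
  atom 6: C, bond orders sum to 3 (valence 4) → 1 H
  atom 7: N, bond orders sum to 1 (valence 3) → 2 H
  atom 8: C, bond orders sum to 2 (valence 4) → 2 H
  atom 9: C, bond orders sum to 2 (valence 4) → 2 H
  atom 10: C, bond orders sum to 3 (valence 4) → 1 H
  atom 11: C, bond orders sum to 4 (valence 4) → 0 H
  atom 12: N, bond orders sum to 3 (valence 3) → 0 H
  atom 13: C, bond orders sum to 2 (valence 4) → 2 H
  atom 14: C, bond orders sum to 2 (valence 4) → 2 H
  atom 15: C, bond orders sum to 2 (valence 4) → 2 H
  atom 16: C, bond orders sum to 2 (valence 4) → 2 H
  atom 17: C, bond orders sum to 3 (valence 4) → 1 H
  atom 18: C, bond orders sum to 4 (valence 4) → 0 H
  atom 19: O, bond orders sum to 1 (valence 2) → 1 H
  atom 20: O, bond orders sum to 2 (valence 2) → 0 H
  atom 21: C, bond orders sum to 3 (valence 4) → 1 H
  atom 22: C, bond orders sum to 1 (valence 4) → 3 H
  atom 23: Cl (halogen, monovalent) → 0 H
Totals → C:17, H:28, Cl:1, N:3, O:2.
In Hill order: C17H28ClN3O2.

C17H28ClN3O2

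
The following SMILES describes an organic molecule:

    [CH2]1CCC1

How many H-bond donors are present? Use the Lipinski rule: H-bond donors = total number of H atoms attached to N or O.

0

Donors: find every N or O and count the H atoms it carries.
  (no N or O atoms present)
Lipinski HBD = 0.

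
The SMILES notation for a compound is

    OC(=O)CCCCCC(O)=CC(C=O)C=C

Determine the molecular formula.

Walk through each heavy atom and fill implicit hydrogens from standard valence (C 4, N 3, O 2, S 2, halogen 1):
  atom 1: O, bond orders sum to 1 (valence 2) → 1 H
  atom 2: C, bond orders sum to 4 (valence 4) → 0 H
  atom 3: O, bond orders sum to 2 (valence 2) → 0 H
  atom 4: C, bond orders sum to 2 (valence 4) → 2 H
  atom 5: C, bond orders sum to 2 (valence 4) → 2 H
  atom 6: C, bond orders sum to 2 (valence 4) → 2 H
  atom 7: C, bond orders sum to 2 (valence 4) → 2 H
  atom 8: C, bond orders sum to 2 (valence 4) → 2 H
  atom 9: C, bond orders sum to 4 (valence 4) → 0 H
  atom 10: O, bond orders sum to 1 (valence 2) → 1 H
  atom 11: C, bond orders sum to 3 (valence 4) → 1 H
  atom 12: C, bond orders sum to 3 (valence 4) → 1 H
  atom 13: C, bond orders sum to 3 (valence 4) → 1 H
  atom 14: O, bond orders sum to 2 (valence 2) → 0 H
  atom 15: C, bond orders sum to 3 (valence 4) → 1 H
  atom 16: C, bond orders sum to 2 (valence 4) → 2 H
Totals → C:12, H:18, O:4.

C12H18O4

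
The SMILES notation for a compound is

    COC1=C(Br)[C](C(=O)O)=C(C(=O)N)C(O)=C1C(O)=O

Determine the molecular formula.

C10H8BrNO7

Walk through each heavy atom and fill implicit hydrogens from standard valence (C 4, N 3, O 2, S 2, halogen 1):
  atom 1: C, bond orders sum to 1 (valence 4) → 3 H
  atom 2: O, bond orders sum to 2 (valence 2) → 0 H
  atom 3: C, bond orders sum to 4 (valence 4) → 0 H
  atom 4: C, bond orders sum to 4 (valence 4) → 0 H
  atom 5: Br (halogen, monovalent) → 0 H
  atom 6: C with explicit H count 0
  atom 7: C, bond orders sum to 4 (valence 4) → 0 H
  atom 8: O, bond orders sum to 2 (valence 2) → 0 H
  atom 9: O, bond orders sum to 1 (valence 2) → 1 H
  atom 10: C, bond orders sum to 4 (valence 4) → 0 H
  atom 11: C, bond orders sum to 4 (valence 4) → 0 H
  atom 12: O, bond orders sum to 2 (valence 2) → 0 H
  atom 13: N, bond orders sum to 1 (valence 3) → 2 H
  atom 14: C, bond orders sum to 4 (valence 4) → 0 H
  atom 15: O, bond orders sum to 1 (valence 2) → 1 H
  atom 16: C, bond orders sum to 4 (valence 4) → 0 H
  atom 17: C, bond orders sum to 4 (valence 4) → 0 H
  atom 18: O, bond orders sum to 1 (valence 2) → 1 H
  atom 19: O, bond orders sum to 2 (valence 2) → 0 H
Totals → C:10, H:8, Br:1, N:1, O:7.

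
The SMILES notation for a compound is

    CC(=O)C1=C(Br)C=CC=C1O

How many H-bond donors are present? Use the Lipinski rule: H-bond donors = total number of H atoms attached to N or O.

Donors: find every N or O and count the H atoms it carries.
  atom 3 (O): bond orders sum to 2 → 0 H
  atom 11 (O): bond orders sum to 1 → 1 H
Lipinski HBD = 1.

1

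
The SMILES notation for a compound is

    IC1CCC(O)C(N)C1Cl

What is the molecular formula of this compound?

C6H11ClINO

Walk through each heavy atom and fill implicit hydrogens from standard valence (C 4, N 3, O 2, S 2, halogen 1):
  atom 1: I (halogen, monovalent) → 0 H
  atom 2: C, bond orders sum to 3 (valence 4) → 1 H
  atom 3: C, bond orders sum to 2 (valence 4) → 2 H
  atom 4: C, bond orders sum to 2 (valence 4) → 2 H
  atom 5: C, bond orders sum to 3 (valence 4) → 1 H
  atom 6: O, bond orders sum to 1 (valence 2) → 1 H
  atom 7: C, bond orders sum to 3 (valence 4) → 1 H
  atom 8: N, bond orders sum to 1 (valence 3) → 2 H
  atom 9: C, bond orders sum to 3 (valence 4) → 1 H
  atom 10: Cl (halogen, monovalent) → 0 H
Totals → C:6, H:11, Cl:1, I:1, N:1, O:1.
In Hill order: C6H11ClINO.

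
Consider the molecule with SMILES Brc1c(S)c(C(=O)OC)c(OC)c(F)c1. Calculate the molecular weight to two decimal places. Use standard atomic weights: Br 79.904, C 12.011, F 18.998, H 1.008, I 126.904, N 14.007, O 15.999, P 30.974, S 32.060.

First, the molecular formula is C9H8BrFO3S (counting implicit H from valence).
  Br: 1 × 79.904 = 79.904
  C: 9 × 12.011 = 108.099
  F: 1 × 18.998 = 18.998
  H: 8 × 1.008 = 8.064
  O: 3 × 15.999 = 47.997
  S: 1 × 32.060 = 32.060
Sum: 1×79.904 + 9×12.011 + 1×18.998 + 8×1.008 + 3×15.999 + 1×32.060 = 295.122 → 295.12 g/mol.

295.12 g/mol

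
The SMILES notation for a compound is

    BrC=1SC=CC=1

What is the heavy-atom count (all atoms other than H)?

Every atom symbol written in the SMILES (organic subset) is one heavy atom; implicit H are not written.
Heavy atoms by element → Br:1, C:4, S:1.
Total: 6.

6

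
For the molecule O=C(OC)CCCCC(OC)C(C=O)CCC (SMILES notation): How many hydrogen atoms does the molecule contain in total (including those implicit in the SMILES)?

Walk through each heavy atom and fill implicit hydrogens from standard valence (C 4, N 3, O 2, S 2, halogen 1):
  atom 1: O, bond orders sum to 2 (valence 2) → 0 H
  atom 2: C, bond orders sum to 4 (valence 4) → 0 H
  atom 3: O, bond orders sum to 2 (valence 2) → 0 H
  atom 4: C, bond orders sum to 1 (valence 4) → 3 H
  atom 5: C, bond orders sum to 2 (valence 4) → 2 H
  atom 6: C, bond orders sum to 2 (valence 4) → 2 H
  atom 7: C, bond orders sum to 2 (valence 4) → 2 H
  atom 8: C, bond orders sum to 2 (valence 4) → 2 H
  atom 9: C, bond orders sum to 3 (valence 4) → 1 H
  atom 10: O, bond orders sum to 2 (valence 2) → 0 H
  atom 11: C, bond orders sum to 1 (valence 4) → 3 H
  atom 12: C, bond orders sum to 3 (valence 4) → 1 H
  atom 13: C, bond orders sum to 3 (valence 4) → 1 H
  atom 14: O, bond orders sum to 2 (valence 2) → 0 H
  atom 15: C, bond orders sum to 2 (valence 4) → 2 H
  atom 16: C, bond orders sum to 2 (valence 4) → 2 H
  atom 17: C, bond orders sum to 1 (valence 4) → 3 H
Total hydrogens: 24.

24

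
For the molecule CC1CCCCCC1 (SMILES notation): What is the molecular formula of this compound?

Walk through each heavy atom and fill implicit hydrogens from standard valence (C 4, N 3, O 2, S 2, halogen 1):
  atom 1: C, bond orders sum to 1 (valence 4) → 3 H
  atom 2: C, bond orders sum to 3 (valence 4) → 1 H
  atom 3: C, bond orders sum to 2 (valence 4) → 2 H
  atom 4: C, bond orders sum to 2 (valence 4) → 2 H
  atom 5: C, bond orders sum to 2 (valence 4) → 2 H
  atom 6: C, bond orders sum to 2 (valence 4) → 2 H
  atom 7: C, bond orders sum to 2 (valence 4) → 2 H
  atom 8: C, bond orders sum to 2 (valence 4) → 2 H
Totals → C:8, H:16.
In Hill order: C8H16.

C8H16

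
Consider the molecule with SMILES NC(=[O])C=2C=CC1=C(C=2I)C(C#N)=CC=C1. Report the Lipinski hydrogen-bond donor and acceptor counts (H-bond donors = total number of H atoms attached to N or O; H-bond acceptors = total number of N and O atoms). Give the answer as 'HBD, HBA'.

Donors: find every N or O and count the H atoms it carries.
  atom 1 (N): bond orders sum to 1 → 2 H
  atom 3 (O): bond orders sum to 2 → 0 H
  atom 13 (N): bond orders sum to 3 → 0 H
Lipinski HBD = 2.
Acceptors: N atoms = 2, O atoms = 1 → HBA = 3.

2, 3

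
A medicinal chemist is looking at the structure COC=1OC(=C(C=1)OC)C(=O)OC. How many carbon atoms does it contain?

8

Count every carbon token in the SMILES (each C, including those in ring-closure positions and inside branches).
Carbon count: 8.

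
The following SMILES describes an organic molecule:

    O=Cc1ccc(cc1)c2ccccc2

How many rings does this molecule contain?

In SMILES, each pair of matching ring-closure digits denotes one ring-closing bond; the number of such bonds equals the number of independent rings.
Ring-closure bonds here: 2.

2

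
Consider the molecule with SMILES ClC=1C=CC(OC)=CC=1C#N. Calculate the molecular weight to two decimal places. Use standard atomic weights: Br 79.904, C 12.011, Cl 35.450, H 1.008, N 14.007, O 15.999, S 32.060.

First, the molecular formula is C8H6ClNO (counting implicit H from valence).
  C: 8 × 12.011 = 96.088
  Cl: 1 × 35.450 = 35.450
  H: 6 × 1.008 = 6.048
  N: 1 × 14.007 = 14.007
  O: 1 × 15.999 = 15.999
Sum: 8×12.011 + 1×35.450 + 6×1.008 + 1×14.007 + 1×15.999 = 167.592 → 167.59 g/mol.

167.59 g/mol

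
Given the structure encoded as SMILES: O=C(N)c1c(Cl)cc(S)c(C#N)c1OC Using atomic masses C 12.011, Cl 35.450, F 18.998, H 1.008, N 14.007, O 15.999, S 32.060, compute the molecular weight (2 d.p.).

242.68 g/mol

First, the molecular formula is C9H7ClN2O2S (counting implicit H from valence).
  C: 9 × 12.011 = 108.099
  Cl: 1 × 35.450 = 35.450
  H: 7 × 1.008 = 7.056
  N: 2 × 14.007 = 28.014
  O: 2 × 15.999 = 31.998
  S: 1 × 32.060 = 32.060
Sum: 9×12.011 + 1×35.450 + 7×1.008 + 2×14.007 + 2×15.999 + 1×32.060 = 242.677 → 242.68 g/mol.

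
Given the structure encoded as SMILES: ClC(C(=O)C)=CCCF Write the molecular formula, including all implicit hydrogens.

Walk through each heavy atom and fill implicit hydrogens from standard valence (C 4, N 3, O 2, S 2, halogen 1):
  atom 1: Cl (halogen, monovalent) → 0 H
  atom 2: C, bond orders sum to 4 (valence 4) → 0 H
  atom 3: C, bond orders sum to 4 (valence 4) → 0 H
  atom 4: O, bond orders sum to 2 (valence 2) → 0 H
  atom 5: C, bond orders sum to 1 (valence 4) → 3 H
  atom 6: C, bond orders sum to 3 (valence 4) → 1 H
  atom 7: C, bond orders sum to 2 (valence 4) → 2 H
  atom 8: C, bond orders sum to 2 (valence 4) → 2 H
  atom 9: F (halogen, monovalent) → 0 H
Totals → C:6, H:8, Cl:1, F:1, O:1.
In Hill order: C6H8ClFO.

C6H8ClFO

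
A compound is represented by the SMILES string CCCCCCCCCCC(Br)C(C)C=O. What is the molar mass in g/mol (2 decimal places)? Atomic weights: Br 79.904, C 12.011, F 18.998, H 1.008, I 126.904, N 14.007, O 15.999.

First, the molecular formula is C14H27BrO (counting implicit H from valence).
  Br: 1 × 79.904 = 79.904
  C: 14 × 12.011 = 168.154
  H: 27 × 1.008 = 27.216
  O: 1 × 15.999 = 15.999
Sum: 1×79.904 + 14×12.011 + 27×1.008 + 1×15.999 = 291.273 → 291.27 g/mol.

291.27 g/mol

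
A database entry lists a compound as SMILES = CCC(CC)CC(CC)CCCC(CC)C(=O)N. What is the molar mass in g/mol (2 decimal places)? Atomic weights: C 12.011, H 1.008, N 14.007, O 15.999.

First, the molecular formula is C16H33NO (counting implicit H from valence).
  C: 16 × 12.011 = 192.176
  H: 33 × 1.008 = 33.264
  N: 1 × 14.007 = 14.007
  O: 1 × 15.999 = 15.999
Sum: 16×12.011 + 33×1.008 + 1×14.007 + 1×15.999 = 255.446 → 255.45 g/mol.

255.45 g/mol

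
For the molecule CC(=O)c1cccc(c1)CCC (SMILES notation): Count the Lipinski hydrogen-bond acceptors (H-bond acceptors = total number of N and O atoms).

1

N atoms: 0; O atoms: 1.
Lipinski HBA = 0 + 1 = 1.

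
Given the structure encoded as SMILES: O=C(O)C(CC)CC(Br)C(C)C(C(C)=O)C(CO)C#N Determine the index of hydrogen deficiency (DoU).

Molecular formula: C14H22BrNO4.
DoU = (2C + 2 + N − H − X) / 2, where X is the halogen count and O/S are ignored.
    = (2·14 + 2 + 1 − 22 − 1) / 2 = 8 / 2 = 4.

4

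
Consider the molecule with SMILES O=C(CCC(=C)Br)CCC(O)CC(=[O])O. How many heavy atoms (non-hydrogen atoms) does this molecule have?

Every atom symbol written in the SMILES (organic subset) is one heavy atom; implicit H are not written.
Heavy atoms by element → Br:1, C:10, O:4.
Total: 15.

15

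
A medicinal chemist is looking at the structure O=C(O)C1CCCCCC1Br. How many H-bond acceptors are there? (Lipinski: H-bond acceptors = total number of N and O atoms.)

2

N atoms: 0; O atoms: 2.
Lipinski HBA = 0 + 2 = 2.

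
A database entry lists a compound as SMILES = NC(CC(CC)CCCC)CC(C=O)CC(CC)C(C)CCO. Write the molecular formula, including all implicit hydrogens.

C20H41NO2

Walk through each heavy atom and fill implicit hydrogens from standard valence (C 4, N 3, O 2, S 2, halogen 1):
  atom 1: N, bond orders sum to 1 (valence 3) → 2 H
  atom 2: C, bond orders sum to 3 (valence 4) → 1 H
  atom 3: C, bond orders sum to 2 (valence 4) → 2 H
  atom 4: C, bond orders sum to 3 (valence 4) → 1 H
  atom 5: C, bond orders sum to 2 (valence 4) → 2 H
  atom 6: C, bond orders sum to 1 (valence 4) → 3 H
  atom 7: C, bond orders sum to 2 (valence 4) → 2 H
  atom 8: C, bond orders sum to 2 (valence 4) → 2 H
  atom 9: C, bond orders sum to 2 (valence 4) → 2 H
  atom 10: C, bond orders sum to 1 (valence 4) → 3 H
  atom 11: C, bond orders sum to 2 (valence 4) → 2 H
  atom 12: C, bond orders sum to 3 (valence 4) → 1 H
  atom 13: C, bond orders sum to 3 (valence 4) → 1 H
  atom 14: O, bond orders sum to 2 (valence 2) → 0 H
  atom 15: C, bond orders sum to 2 (valence 4) → 2 H
  atom 16: C, bond orders sum to 3 (valence 4) → 1 H
  atom 17: C, bond orders sum to 2 (valence 4) → 2 H
  atom 18: C, bond orders sum to 1 (valence 4) → 3 H
  atom 19: C, bond orders sum to 3 (valence 4) → 1 H
  atom 20: C, bond orders sum to 1 (valence 4) → 3 H
  atom 21: C, bond orders sum to 2 (valence 4) → 2 H
  atom 22: C, bond orders sum to 2 (valence 4) → 2 H
  atom 23: O, bond orders sum to 1 (valence 2) → 1 H
Totals → C:20, H:41, N:1, O:2.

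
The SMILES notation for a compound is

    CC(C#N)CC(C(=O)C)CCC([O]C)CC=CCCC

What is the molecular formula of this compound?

Walk through each heavy atom and fill implicit hydrogens from standard valence (C 4, N 3, O 2, S 2, halogen 1):
  atom 1: C, bond orders sum to 1 (valence 4) → 3 H
  atom 2: C, bond orders sum to 3 (valence 4) → 1 H
  atom 3: C, bond orders sum to 4 (valence 4) → 0 H
  atom 4: N, bond orders sum to 3 (valence 3) → 0 H
  atom 5: C, bond orders sum to 2 (valence 4) → 2 H
  atom 6: C, bond orders sum to 3 (valence 4) → 1 H
  atom 7: C, bond orders sum to 4 (valence 4) → 0 H
  atom 8: O, bond orders sum to 2 (valence 2) → 0 H
  atom 9: C, bond orders sum to 1 (valence 4) → 3 H
  atom 10: C, bond orders sum to 2 (valence 4) → 2 H
  atom 11: C, bond orders sum to 2 (valence 4) → 2 H
  atom 12: C, bond orders sum to 3 (valence 4) → 1 H
  atom 13: O with explicit H count 0
  atom 14: C, bond orders sum to 1 (valence 4) → 3 H
  atom 15: C, bond orders sum to 2 (valence 4) → 2 H
  atom 16: C, bond orders sum to 3 (valence 4) → 1 H
  atom 17: C, bond orders sum to 3 (valence 4) → 1 H
  atom 18: C, bond orders sum to 2 (valence 4) → 2 H
  atom 19: C, bond orders sum to 2 (valence 4) → 2 H
  atom 20: C, bond orders sum to 1 (valence 4) → 3 H
Totals → C:17, H:29, N:1, O:2.

C17H29NO2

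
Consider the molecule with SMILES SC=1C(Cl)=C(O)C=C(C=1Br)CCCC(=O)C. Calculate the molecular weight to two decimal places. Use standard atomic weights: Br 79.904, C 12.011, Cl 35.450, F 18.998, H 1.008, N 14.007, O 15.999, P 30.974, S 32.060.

First, the molecular formula is C11H12BrClO2S (counting implicit H from valence).
  Br: 1 × 79.904 = 79.904
  C: 11 × 12.011 = 132.121
  Cl: 1 × 35.450 = 35.450
  H: 12 × 1.008 = 12.096
  O: 2 × 15.999 = 31.998
  S: 1 × 32.060 = 32.060
Sum: 1×79.904 + 11×12.011 + 1×35.450 + 12×1.008 + 2×15.999 + 1×32.060 = 323.629 → 323.63 g/mol.

323.63 g/mol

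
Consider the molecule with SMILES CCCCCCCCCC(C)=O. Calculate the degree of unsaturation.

1

Degree of unsaturation = (number of rings) + (number of π bonds).
Ring closures in the SMILES: 0.
π bonds: 1 double bond (each 1 DoU) → 1 DoU from unsaturation.
Total DoU = 0 + 1 = 1.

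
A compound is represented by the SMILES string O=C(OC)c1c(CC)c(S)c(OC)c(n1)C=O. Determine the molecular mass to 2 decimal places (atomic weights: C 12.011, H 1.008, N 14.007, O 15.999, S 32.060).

First, the molecular formula is C11H13NO4S (counting implicit H from valence).
  C: 11 × 12.011 = 132.121
  H: 13 × 1.008 = 13.104
  N: 1 × 14.007 = 14.007
  O: 4 × 15.999 = 63.996
  S: 1 × 32.060 = 32.060
Sum: 11×12.011 + 13×1.008 + 1×14.007 + 4×15.999 + 1×32.060 = 255.288 → 255.29 g/mol.

255.29 g/mol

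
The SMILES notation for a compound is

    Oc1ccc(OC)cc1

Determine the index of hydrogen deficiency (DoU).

4

Molecular formula: C7H8O2.
DoU = (2C + 2 + N − H − X) / 2, where X is the halogen count and O/S are ignored.
    = (2·7 + 2 + 0 − 8 − 0) / 2 = 8 / 2 = 4.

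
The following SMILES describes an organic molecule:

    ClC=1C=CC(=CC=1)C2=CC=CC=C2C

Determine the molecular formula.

C13H11Cl

Walk through each heavy atom and fill implicit hydrogens from standard valence (C 4, N 3, O 2, S 2, halogen 1):
  atom 1: Cl (halogen, monovalent) → 0 H
  atom 2: C, bond orders sum to 4 (valence 4) → 0 H
  atom 3: C, bond orders sum to 3 (valence 4) → 1 H
  atom 4: C, bond orders sum to 3 (valence 4) → 1 H
  atom 5: C, bond orders sum to 4 (valence 4) → 0 H
  atom 6: C, bond orders sum to 3 (valence 4) → 1 H
  atom 7: C, bond orders sum to 3 (valence 4) → 1 H
  atom 8: C, bond orders sum to 4 (valence 4) → 0 H
  atom 9: C, bond orders sum to 3 (valence 4) → 1 H
  atom 10: C, bond orders sum to 3 (valence 4) → 1 H
  atom 11: C, bond orders sum to 3 (valence 4) → 1 H
  atom 12: C, bond orders sum to 3 (valence 4) → 1 H
  atom 13: C, bond orders sum to 4 (valence 4) → 0 H
  atom 14: C, bond orders sum to 1 (valence 4) → 3 H
Totals → C:13, H:11, Cl:1.
In Hill order: C13H11Cl.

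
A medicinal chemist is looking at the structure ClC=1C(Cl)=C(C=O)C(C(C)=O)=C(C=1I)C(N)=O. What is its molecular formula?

C10H6Cl2INO3

Walk through each heavy atom and fill implicit hydrogens from standard valence (C 4, N 3, O 2, S 2, halogen 1):
  atom 1: Cl (halogen, monovalent) → 0 H
  atom 2: C, bond orders sum to 4 (valence 4) → 0 H
  atom 3: C, bond orders sum to 4 (valence 4) → 0 H
  atom 4: Cl (halogen, monovalent) → 0 H
  atom 5: C, bond orders sum to 4 (valence 4) → 0 H
  atom 6: C, bond orders sum to 3 (valence 4) → 1 H
  atom 7: O, bond orders sum to 2 (valence 2) → 0 H
  atom 8: C, bond orders sum to 4 (valence 4) → 0 H
  atom 9: C, bond orders sum to 4 (valence 4) → 0 H
  atom 10: C, bond orders sum to 1 (valence 4) → 3 H
  atom 11: O, bond orders sum to 2 (valence 2) → 0 H
  atom 12: C, bond orders sum to 4 (valence 4) → 0 H
  atom 13: C, bond orders sum to 4 (valence 4) → 0 H
  atom 14: I (halogen, monovalent) → 0 H
  atom 15: C, bond orders sum to 4 (valence 4) → 0 H
  atom 16: N, bond orders sum to 1 (valence 3) → 2 H
  atom 17: O, bond orders sum to 2 (valence 2) → 0 H
Totals → C:10, H:6, Cl:2, I:1, N:1, O:3.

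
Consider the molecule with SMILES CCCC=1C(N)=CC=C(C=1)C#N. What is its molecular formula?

C10H12N2

Walk through each heavy atom and fill implicit hydrogens from standard valence (C 4, N 3, O 2, S 2, halogen 1):
  atom 1: C, bond orders sum to 1 (valence 4) → 3 H
  atom 2: C, bond orders sum to 2 (valence 4) → 2 H
  atom 3: C, bond orders sum to 2 (valence 4) → 2 H
  atom 4: C, bond orders sum to 4 (valence 4) → 0 H
  atom 5: C, bond orders sum to 4 (valence 4) → 0 H
  atom 6: N, bond orders sum to 1 (valence 3) → 2 H
  atom 7: C, bond orders sum to 3 (valence 4) → 1 H
  atom 8: C, bond orders sum to 3 (valence 4) → 1 H
  atom 9: C, bond orders sum to 4 (valence 4) → 0 H
  atom 10: C, bond orders sum to 3 (valence 4) → 1 H
  atom 11: C, bond orders sum to 4 (valence 4) → 0 H
  atom 12: N, bond orders sum to 3 (valence 3) → 0 H
Totals → C:10, H:12, N:2.
In Hill order: C10H12N2.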